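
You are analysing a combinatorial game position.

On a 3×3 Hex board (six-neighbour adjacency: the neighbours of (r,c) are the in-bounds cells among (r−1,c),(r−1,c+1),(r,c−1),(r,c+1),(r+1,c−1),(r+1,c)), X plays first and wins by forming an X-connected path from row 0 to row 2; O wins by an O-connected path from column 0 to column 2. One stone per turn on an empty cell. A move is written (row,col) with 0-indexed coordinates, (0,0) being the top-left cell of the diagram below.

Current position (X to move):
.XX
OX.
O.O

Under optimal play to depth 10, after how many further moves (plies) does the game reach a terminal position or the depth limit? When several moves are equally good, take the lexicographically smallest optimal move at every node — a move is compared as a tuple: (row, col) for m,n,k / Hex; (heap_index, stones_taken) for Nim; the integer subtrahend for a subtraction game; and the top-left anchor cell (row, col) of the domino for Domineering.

[.XX/OX./O.O] X move#1: (0,0):-1/XXX/OX./O.O, (1,2):-1/.XX/OXX/O.O, (2,1):+1/.XX/OX./OXO*
[.XX/OX./OXO] end (terminal -1, O#2); searched .XX/OX./O.O to 10

PV length from [.XX/OX./O.O]: 1 ply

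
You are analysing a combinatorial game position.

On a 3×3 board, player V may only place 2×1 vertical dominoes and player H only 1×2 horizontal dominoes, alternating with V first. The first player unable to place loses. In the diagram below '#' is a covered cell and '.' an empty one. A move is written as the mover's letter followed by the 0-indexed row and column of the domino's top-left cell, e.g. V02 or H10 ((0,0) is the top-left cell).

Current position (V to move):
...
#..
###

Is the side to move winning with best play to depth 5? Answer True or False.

ply 1, V at .../#../### | V01=+1→.#./##./###*; V02=-1→..#/#.#/###
ply 2: .#./##./### is terminal -1 (H); from .../#../### depth 5

V winning at [.../#../###]: True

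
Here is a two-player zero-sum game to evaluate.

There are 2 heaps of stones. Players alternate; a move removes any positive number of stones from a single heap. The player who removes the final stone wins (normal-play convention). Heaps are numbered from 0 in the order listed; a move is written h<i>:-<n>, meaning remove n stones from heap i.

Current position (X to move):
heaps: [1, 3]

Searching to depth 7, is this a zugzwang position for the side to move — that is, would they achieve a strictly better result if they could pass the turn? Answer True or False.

zugzwang((1,3), X) = False

[(1,3)] X move#1: h0:-1:-1/(0,3), h1:-1:-1/(1,2), h1:-2:+1/(1,1)*, h1:-3:-1/(1,0)
[(1,1)] O move#2: h0:-1:-1/(0,1)*, h1:-1:-1/(1,0)
[(0,1)] X move#3: h1:-1:+1/(0,0)*
[(0,0)] end (terminal -1, O#4); searched (1,3) to 7
pass branch (O moves first from the same position):
  | [(1,3)] O move#1: h0:-1:-1/(0,3), h1:-1:-1/(1,2), h1:-2:+1/(1,1)*, h1:-3:-1/(1,0)
  | [(1,1)] X move#2: h0:-1:-1/(0,1)*, h1:-1:-1/(1,0)
  | [(0,1)] O move#3: h1:-1:+1/(0,0)*
  | [(0,0)] end (terminal -1, X#4); searched (1,3) to 7
X moving scores +1; X passing scores -1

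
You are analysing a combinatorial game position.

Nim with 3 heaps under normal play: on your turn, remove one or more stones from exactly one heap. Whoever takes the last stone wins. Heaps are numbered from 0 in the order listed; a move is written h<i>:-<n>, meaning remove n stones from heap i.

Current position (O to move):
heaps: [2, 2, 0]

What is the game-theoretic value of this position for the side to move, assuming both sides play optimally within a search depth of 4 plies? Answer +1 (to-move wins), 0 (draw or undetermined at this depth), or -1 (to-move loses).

p1 O@[(2,2,0)]: h0:-1[(1,2,0)]-1* h0:-2[(0,2,0)]-1 h1:-1[(2,1,0)]-1 h1:-2[(2,0,0)]-1
p2 X@[(1,2,0)]: h0:-1[(0,2,0)]-1 h1:-1[(1,1,0)]+1* h1:-2[(1,0,0)]-1
p3 O@[(1,1,0)]: h0:-1[(0,1,0)]-1* h1:-1[(1,0,0)]-1
p4 X@[(0,1,0)]: h1:-1[(0,0,0)]+1*
p5 O@[(0,0,0)] terminal -1; root [(2,2,0)] d4

value((2,2,0), O) = -1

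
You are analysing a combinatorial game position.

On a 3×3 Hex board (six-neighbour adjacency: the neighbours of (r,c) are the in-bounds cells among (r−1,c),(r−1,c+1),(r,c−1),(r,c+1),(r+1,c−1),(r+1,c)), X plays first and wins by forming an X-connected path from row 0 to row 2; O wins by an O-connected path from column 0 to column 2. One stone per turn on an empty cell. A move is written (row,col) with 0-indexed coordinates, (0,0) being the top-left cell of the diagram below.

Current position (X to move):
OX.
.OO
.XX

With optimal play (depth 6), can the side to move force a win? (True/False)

X winning at [OX./.OO/.XX]: False

ply 1, X at OX./.OO/.XX | (0,2)=-1→OXX/.OO/.XX*; (1,0)=-1→OX./XOO/.XX; (2,0)=-1→OX./.OO/XXX
ply 2, O at OXX/.OO/.XX | (1,0)=+1→OXX/OOO/.XX*; (2,0)=+1→OXX/.OO/OXX
ply 3: OXX/OOO/.XX is terminal -1 (X); from OX./.OO/.XX depth 6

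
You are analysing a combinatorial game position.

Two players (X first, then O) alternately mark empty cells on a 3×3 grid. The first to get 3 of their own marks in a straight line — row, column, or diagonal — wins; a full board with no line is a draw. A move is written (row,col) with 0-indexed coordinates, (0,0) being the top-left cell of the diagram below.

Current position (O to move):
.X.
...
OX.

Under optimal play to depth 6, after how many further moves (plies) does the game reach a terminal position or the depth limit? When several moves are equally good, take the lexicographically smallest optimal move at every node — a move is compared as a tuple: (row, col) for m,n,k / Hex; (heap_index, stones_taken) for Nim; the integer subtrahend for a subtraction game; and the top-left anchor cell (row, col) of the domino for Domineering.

[.X./.../OX.] O move#1: (0,0):-1/OX./.../OX., (0,2):-1/.XO/.../OX., (1,0):-1/.X./O../OX., (1,1):+1/.X./.O./OX.*, (1,2):-1/.X./..O/OX., (2,2):-1/.X./.../OXO
[.X./.O./OX.] X move#2: (0,0):-1/XX./.O./OX.*, (0,2):-1/.XX/.O./OX., (1,0):-1/.X./XO./OX., (1,2):-1/.X./.OX/OX., (2,2):-1/.X./.O./OXX
[XX./.O./OX.] O move#3: (0,2):+1/XXO/.O./OX.*, (1,0):-1/XX./OO./OX., (1,2):-1/XX./.OO/OX., (2,2):-1/XX./.O./OXO
[XXO/.O./OX.] end (terminal -1, X#4); searched .X./.../OX. to 6

PV length from [.X./.../OX.]: 3 plies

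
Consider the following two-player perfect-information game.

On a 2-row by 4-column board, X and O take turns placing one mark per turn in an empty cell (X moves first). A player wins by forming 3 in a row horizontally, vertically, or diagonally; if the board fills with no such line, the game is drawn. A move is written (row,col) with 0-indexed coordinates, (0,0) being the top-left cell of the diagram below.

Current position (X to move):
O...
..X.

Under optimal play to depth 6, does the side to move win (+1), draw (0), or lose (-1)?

value(O.../..X., X) = +1

p1 X@[O.../..X.]: (0,1)[OX../..X.]+0 (0,2)[O.X./..X.]+0 (0,3)[O..X/..X.]+0 (1,0)[O.../X.X.]+0 (1,1)[O.../.XX.]+1* (1,3)[O.../..XX]+0
p2 O@[O.../.XX.]: (0,1)[OO../.XX.]-1* (0,2)[O.O./.XX.]-1 (0,3)[O..O/.XX.]-1 (1,0)[O.../OXX.]-1 (1,3)[O.../.XXO]-1
p3 X@[OO../.XX.]: (0,2)[OOX./.XX.]+1* (0,3)[OO.X/.XX.]-1 (1,0)[OO../XXX.]+1 (1,3)[OO../.XXX]+1
p4 O@[OOX./.XX.]: (0,3)[OOXO/.XX.]-1* (1,0)[OOX./OXX.]-1 (1,3)[OOX./.XXO]-1
p5 X@[OOXO/.XX.]: (1,0)[OOXO/XXX.]+1* (1,3)[OOXO/.XXX]+1
p6 O@[OOXO/XXX.] terminal -1; root [O.../..X.] d6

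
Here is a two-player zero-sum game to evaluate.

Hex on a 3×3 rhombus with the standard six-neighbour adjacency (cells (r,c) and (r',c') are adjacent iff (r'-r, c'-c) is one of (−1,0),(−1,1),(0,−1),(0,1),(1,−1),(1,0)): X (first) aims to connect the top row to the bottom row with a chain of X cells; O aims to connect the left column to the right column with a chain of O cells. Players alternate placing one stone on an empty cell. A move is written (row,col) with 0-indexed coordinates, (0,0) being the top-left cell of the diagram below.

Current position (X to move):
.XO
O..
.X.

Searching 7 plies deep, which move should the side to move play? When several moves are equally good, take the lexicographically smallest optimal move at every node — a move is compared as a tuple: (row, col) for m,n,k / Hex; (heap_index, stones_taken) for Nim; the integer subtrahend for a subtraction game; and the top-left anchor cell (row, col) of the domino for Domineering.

X's best at [.XO/O../.X.]: (1,1)

ply 1, X at .XO/O../.X. | (0,0)=-1→XXO/O../.X.; (1,1)=+1→.XO/OX./.X.*; (1,2)=-1→.XO/O.X/.X.; (2,0)=-1→.XO/O../XX.; (2,2)=-1→.XO/O../.XX
ply 2: .XO/OX./.X. is terminal -1 (O); from .XO/O../.X. depth 7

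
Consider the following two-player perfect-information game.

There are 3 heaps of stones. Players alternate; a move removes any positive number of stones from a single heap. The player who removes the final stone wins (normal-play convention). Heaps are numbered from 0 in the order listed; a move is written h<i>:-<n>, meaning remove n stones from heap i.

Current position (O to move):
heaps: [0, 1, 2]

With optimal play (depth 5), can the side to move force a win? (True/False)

[(0,1,2)] O move#1: h1:-1:-1/(0,0,2), h2:-1:+1/(0,1,1)*, h2:-2:-1/(0,1,0)
[(0,1,1)] X move#2: h1:-1:-1/(0,0,1)*, h2:-1:-1/(0,1,0)
[(0,0,1)] O move#3: h2:-1:+1/(0,0,0)*
[(0,0,0)] end (terminal -1, X#4); searched (0,1,2) to 5

O winning at [(0,1,2)]: True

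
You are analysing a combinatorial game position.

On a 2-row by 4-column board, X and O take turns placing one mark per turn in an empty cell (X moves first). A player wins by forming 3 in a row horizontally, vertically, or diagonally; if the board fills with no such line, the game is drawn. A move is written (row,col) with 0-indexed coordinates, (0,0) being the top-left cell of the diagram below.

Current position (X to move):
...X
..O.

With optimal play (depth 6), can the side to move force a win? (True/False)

X winning at [...X/..O.]: False

ply 1, X at ...X/..O. | (0,0)=-1→X..X/..O.; (0,1)=+0→.X.X/..O.*; (0,2)=+0→..XX/..O.; (1,0)=+0→...X/X.O.; (1,1)=+0→...X/.XO.; (1,3)=+0→...X/..OX
ply 2, O at .X.X/..O. | (0,0)=-1→OX.X/..O.; (0,2)=+0→.XOX/..O.*; (1,0)=-1→.X.X/O.O.; (1,1)=-1→.X.X/.OO.; (1,3)=-1→.X.X/..OO
ply 3, X at .XOX/..O. | (0,0)=-1→XXOX/..O.; (1,0)=+0→.XOX/X.O.*; (1,1)=+0→.XOX/.XO.; (1,3)=+0→.XOX/..OX
ply 4, O at .XOX/X.O. | (0,0)=+0→OXOX/X.O.*; (1,1)=+0→.XOX/XOO.; (1,3)=+0→.XOX/X.OO
ply 5, X at OXOX/X.O. | (1,1)=+0→OXOX/XXO.*; (1,3)=+0→OXOX/X.OX
ply 6, O at OXOX/XXO. | (1,3)=+0→OXOX/XXOO*
ply 7: OXOX/XXOO is terminal +0 (X); from ...X/..O. depth 6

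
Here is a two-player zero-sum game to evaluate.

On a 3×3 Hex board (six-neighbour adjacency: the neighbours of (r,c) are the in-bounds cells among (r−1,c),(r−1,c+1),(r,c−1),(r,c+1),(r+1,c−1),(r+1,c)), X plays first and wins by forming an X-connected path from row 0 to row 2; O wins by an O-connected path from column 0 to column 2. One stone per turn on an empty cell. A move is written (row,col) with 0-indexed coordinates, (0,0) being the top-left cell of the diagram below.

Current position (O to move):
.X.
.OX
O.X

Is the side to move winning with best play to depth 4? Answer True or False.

p1 O@[.X./.OX/O.X]: (0,0)[OX./.OX/O.X]-1 (0,2)[.XO/.OX/O.X]+1* (1,0)[.X./OOX/O.X]-1 (2,1)[.X./.OX/OOX]-1
p2 X@[.XO/.OX/O.X] terminal -1; root [.X./.OX/O.X] d4

O winning at [.X./.OX/O.X]: True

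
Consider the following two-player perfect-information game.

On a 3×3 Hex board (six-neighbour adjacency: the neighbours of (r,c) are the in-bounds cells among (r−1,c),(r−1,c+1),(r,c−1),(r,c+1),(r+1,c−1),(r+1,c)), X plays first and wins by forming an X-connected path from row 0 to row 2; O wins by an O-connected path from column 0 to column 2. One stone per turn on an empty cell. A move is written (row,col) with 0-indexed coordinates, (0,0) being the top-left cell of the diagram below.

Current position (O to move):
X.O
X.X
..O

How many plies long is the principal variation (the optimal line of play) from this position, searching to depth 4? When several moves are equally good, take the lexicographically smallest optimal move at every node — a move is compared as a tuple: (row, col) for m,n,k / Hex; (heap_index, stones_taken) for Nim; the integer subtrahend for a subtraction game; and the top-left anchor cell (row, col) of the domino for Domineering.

PV length from [X.O/X.X/..O]: 3 plies

[X.O/X.X/..O] O move#1: (0,1):-1/XOO/X.X/..O, (1,1):-1/X.O/XOX/..O, (2,0):+1/X.O/X.X/O.O*, (2,1):-1/X.O/X.X/.OO
[X.O/X.X/O.O] X move#2: (0,1):-1/XXO/X.X/O.O*, (1,1):-1/X.O/XXX/O.O, (2,1):-1/X.O/X.X/OXO
[XXO/X.X/O.O] O move#3: (1,1):+1/XXO/XOX/O.O*, (2,1):+1/XXO/X.X/OOO
[XXO/XOX/O.O] end (terminal -1, X#4); searched X.O/X.X/..O to 4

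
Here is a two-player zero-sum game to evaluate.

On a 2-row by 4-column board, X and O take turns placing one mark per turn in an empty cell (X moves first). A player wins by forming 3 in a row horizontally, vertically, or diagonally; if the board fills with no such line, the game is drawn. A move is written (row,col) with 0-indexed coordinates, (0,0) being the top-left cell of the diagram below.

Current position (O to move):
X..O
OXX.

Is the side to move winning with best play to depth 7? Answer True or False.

p1 O@[X..O/OXX.]: (0,1)[XO.O/OXX.]-1 (0,2)[X.OO/OXX.]-1 (1,3)[X..O/OXXO]+0*
p2 X@[X..O/OXXO]: (0,1)[XX.O/OXXO]+0* (0,2)[X.XO/OXXO]+0
p3 O@[XX.O/OXXO]: (0,2)[XXOO/OXXO]+0*
p4 X@[XXOO/OXXO] terminal +0; root [X..O/OXX.] d7

O winning at [X..O/OXX.]: False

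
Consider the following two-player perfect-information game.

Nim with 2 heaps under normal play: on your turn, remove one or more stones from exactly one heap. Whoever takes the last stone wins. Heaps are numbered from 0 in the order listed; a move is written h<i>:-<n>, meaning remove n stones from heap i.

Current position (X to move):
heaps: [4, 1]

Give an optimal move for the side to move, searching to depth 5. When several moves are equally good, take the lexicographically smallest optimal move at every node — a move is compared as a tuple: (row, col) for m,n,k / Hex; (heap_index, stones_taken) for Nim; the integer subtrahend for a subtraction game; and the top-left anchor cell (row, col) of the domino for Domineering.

[(4,1)] X move#1: h0:-1:-1/(3,1), h0:-2:-1/(2,1), h0:-3:+1/(1,1)*, h0:-4:-1/(0,1), h1:-1:-1/(4,0)
[(1,1)] O move#2: h0:-1:-1/(0,1)*, h1:-1:-1/(1,0)
[(0,1)] X move#3: h1:-1:+1/(0,0)*
[(0,0)] end (terminal -1, O#4); searched (4,1) to 5

X's best at [(4,1)]: h0:-3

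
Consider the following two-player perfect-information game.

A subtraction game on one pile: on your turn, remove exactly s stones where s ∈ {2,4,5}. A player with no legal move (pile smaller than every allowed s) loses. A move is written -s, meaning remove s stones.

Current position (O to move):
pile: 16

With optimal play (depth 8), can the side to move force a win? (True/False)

p1 O@[16]: -2[14]+1* -4[12]-1 -5[11]-1
p2 X@[14]: -2[12]-1* -4[10]-1 -5[9]-1
p3 O@[12]: -2[10]-1 -4[8]+1* -5[7]+1
p4 X@[8]: -2[6]-1* -4[4]-1 -5[3]-1
p5 O@[6]: -2[4]-1 -4[2]-1 -5[1]+1*
p6 X@[1] terminal -1; root [16] d8

O winning at [16]: True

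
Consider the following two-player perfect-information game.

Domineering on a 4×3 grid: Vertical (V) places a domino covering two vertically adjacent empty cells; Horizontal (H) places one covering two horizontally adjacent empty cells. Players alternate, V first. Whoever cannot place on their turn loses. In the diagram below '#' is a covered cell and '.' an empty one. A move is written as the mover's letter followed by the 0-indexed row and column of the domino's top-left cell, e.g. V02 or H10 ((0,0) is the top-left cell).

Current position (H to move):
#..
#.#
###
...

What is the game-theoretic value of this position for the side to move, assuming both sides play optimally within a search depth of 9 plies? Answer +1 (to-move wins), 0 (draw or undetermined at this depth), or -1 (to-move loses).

value(#../#.#/###/..., H) = +1

ply 1, H at #../#.#/###/... | H01=+1→###/#.#/###/...*; H30=-1→#../#.#/###/##.; H31=-1→#../#.#/###/.##
ply 2: ###/#.#/###/... is terminal -1 (V); from #../#.#/###/... depth 9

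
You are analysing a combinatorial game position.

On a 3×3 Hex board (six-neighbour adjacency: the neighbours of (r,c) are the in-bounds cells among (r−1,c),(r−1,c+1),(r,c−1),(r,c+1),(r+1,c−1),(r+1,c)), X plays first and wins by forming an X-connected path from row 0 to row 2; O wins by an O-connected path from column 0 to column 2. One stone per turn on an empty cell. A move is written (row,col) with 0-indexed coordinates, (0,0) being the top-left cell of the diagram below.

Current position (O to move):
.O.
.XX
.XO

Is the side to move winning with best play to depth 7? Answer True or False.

p1 O@[.O./.XX/.XO]: (0,0)[OO./.XX/.XO]-1 (0,2)[.OO/.XX/.XO]+1* (1,0)[.O./OXX/.XO]-1 (2,0)[.O./.XX/OXO]-1
p2 X@[.OO/.XX/.XO]: (0,0)[XOO/.XX/.XO]-1* (1,0)[.OO/XXX/.XO]-1 (2,0)[.OO/.XX/XXO]-1
p3 O@[XOO/.XX/.XO]: (1,0)[XOO/OXX/.XO]+1* (2,0)[XOO/.XX/OXO]-1
p4 X@[XOO/OXX/.XO] terminal -1; root [.O./.XX/.XO] d7

O winning at [.O./.XX/.XO]: True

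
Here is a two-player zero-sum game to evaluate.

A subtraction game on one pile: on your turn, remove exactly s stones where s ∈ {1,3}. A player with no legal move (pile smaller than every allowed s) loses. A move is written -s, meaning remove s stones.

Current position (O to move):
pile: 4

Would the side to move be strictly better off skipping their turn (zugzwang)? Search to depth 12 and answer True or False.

[4] O move#1: -1:-1/3*, -3:-1/1
[3] X move#2: -1:+1/2*, -3:+1/0
[2] O move#3: -1:-1/1*
[1] X move#4: -1:+1/0*
[0] end (terminal -1, O#5); searched 4 to 12
suppose O passes — search the same position with X to move:
pass> [4] X move#1: -1:-1/3*, -3:-1/1
pass> [3] O move#2: -1:+1/2*, -3:+1/0
pass> [2] X move#3: -1:-1/1*
pass> [1] O move#4: -1:+1/0*
pass> [0] end (terminal -1, X#5); searched 4 to 12
for O: play -1, pass +1

zugzwang(4, O) = True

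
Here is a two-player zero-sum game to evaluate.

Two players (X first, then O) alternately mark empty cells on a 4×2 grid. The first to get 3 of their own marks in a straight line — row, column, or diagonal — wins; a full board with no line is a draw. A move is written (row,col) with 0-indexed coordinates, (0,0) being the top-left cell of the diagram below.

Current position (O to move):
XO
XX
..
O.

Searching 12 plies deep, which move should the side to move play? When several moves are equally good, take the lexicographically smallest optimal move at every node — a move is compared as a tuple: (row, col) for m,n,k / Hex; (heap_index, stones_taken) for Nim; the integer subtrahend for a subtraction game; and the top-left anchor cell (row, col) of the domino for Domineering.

ply 1, O at XO/XX/../O. | (2,0)=+0→XO/XX/O./O.*; (2,1)=-1→XO/XX/.O/O.; (3,1)=-1→XO/XX/../OO
ply 2, X at XO/XX/O./O. | (2,1)=+0→XO/XX/OX/O.*; (3,1)=+0→XO/XX/O./OX
ply 3, O at XO/XX/OX/O. | (3,1)=+0→XO/XX/OX/OO*
ply 4: XO/XX/OX/OO is terminal +0 (X); from XO/XX/../O. depth 12

O's best at [XO/XX/../O.]: (2,0)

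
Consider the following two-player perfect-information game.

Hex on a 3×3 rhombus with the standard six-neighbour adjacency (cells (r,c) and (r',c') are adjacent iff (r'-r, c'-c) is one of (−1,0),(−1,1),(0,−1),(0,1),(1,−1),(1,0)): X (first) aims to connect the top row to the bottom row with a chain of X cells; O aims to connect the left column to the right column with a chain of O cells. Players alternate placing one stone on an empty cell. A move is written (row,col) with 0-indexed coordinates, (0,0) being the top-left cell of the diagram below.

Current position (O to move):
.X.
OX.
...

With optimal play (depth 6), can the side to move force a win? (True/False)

[.X./OX./...] O move#1: (0,0):-1/OX./OX./...*, (0,2):-1/.XO/OX./..., (1,2):-1/.X./OXO/..., (2,0):-1/.X./OX./O.., (2,1):-1/.X./OX./.O., (2,2):-1/.X./OX./..O
[OX./OX./...] X move#2: (0,2):+1/OXX/OX./...*, (1,2):+1/OX./OXX/..., (2,0):+1/OX./OX./X.., (2,1):+1/OX./OX./.X., (2,2):+1/OX./OX./..X
[OXX/OX./...] O move#3: (1,2):-1/OXX/OXO/...*, (2,0):-1/OXX/OX./O.., (2,1):-1/OXX/OX./.O., (2,2):-1/OXX/OX./..O
[OXX/OXO/...] X move#4: (2,0):+1/OXX/OXO/X..*, (2,1):+1/OXX/OXO/.X., (2,2):+1/OXX/OXO/..X
[OXX/OXO/X..] end (terminal -1, O#5); searched .X./OX./... to 6

O winning at [.X./OX./...]: False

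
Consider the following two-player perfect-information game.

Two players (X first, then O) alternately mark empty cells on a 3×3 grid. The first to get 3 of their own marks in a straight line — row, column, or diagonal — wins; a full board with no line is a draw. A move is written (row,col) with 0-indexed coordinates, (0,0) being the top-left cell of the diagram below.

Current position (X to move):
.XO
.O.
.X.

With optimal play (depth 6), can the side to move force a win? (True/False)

X winning at [.XO/.O./.X.]: False

[.XO/.O./.X.] X move#1: (0,0):-1/XXO/.O./.X.*, (1,0):-1/.XO/XO./.X., (1,2):-1/.XO/.OX/.X., (2,0):-1/.XO/.O./XX., (2,2):-1/.XO/.O./.XX
[XXO/.O./.X.] O move#2: (1,0):+1/XXO/OO./.X.*, (1,2):+1/XXO/.OO/.X., (2,0):+1/XXO/.O./OX., (2,2):+1/XXO/.O./.XO
[XXO/OO./.X.] X move#3: (1,2):-1/XXO/OOX/.X.*, (2,0):-1/XXO/OO./XX., (2,2):-1/XXO/OO./.XX
[XXO/OOX/.X.] O move#4: (2,0):+1/XXO/OOX/OX.*, (2,2):+0/XXO/OOX/.XO
[XXO/OOX/OX.] end (terminal -1, X#5); searched .XO/.O./.X. to 6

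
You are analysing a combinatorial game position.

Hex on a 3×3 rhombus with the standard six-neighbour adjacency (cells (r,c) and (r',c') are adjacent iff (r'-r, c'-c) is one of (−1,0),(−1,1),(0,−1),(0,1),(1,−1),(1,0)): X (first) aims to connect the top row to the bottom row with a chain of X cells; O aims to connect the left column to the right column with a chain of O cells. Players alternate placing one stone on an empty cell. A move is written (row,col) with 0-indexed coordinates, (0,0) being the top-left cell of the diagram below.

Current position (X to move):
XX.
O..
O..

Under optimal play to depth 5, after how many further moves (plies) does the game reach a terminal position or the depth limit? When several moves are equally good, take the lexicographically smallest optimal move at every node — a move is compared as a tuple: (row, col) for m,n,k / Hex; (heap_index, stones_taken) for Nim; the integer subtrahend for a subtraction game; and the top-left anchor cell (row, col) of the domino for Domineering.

[XX./O../O..] X move#1: (0,2):-1/XXX/O../O.., (1,1):-1/XX./OX./O.., (1,2):+1/XX./O.X/O..*, (2,1):-1/XX./O../OX., (2,2):-1/XX./O../O.X
[XX./O.X/O..] O move#2: (0,2):-1/XXO/O.X/O..*, (1,1):-1/XX./OOX/O.., (2,1):-1/XX./O.X/OO., (2,2):-1/XX./O.X/O.O
[XXO/O.X/O..] X move#3: (1,1):+1/XXO/OXX/O..*, (2,1):-1/XXO/O.X/OX., (2,2):-1/XXO/O.X/O.X
[XXO/OXX/O..] O move#4: (2,1):-1/XXO/OXX/OO.*, (2,2):-1/XXO/OXX/O.O
[XXO/OXX/OO.] X move#5: (2,2):+1/XXO/OXX/OOX*
[XXO/OXX/OOX] end (terminal -1, O#6); searched XX./O../O.. to 5

PV length from [XX./O../O..]: 5 plies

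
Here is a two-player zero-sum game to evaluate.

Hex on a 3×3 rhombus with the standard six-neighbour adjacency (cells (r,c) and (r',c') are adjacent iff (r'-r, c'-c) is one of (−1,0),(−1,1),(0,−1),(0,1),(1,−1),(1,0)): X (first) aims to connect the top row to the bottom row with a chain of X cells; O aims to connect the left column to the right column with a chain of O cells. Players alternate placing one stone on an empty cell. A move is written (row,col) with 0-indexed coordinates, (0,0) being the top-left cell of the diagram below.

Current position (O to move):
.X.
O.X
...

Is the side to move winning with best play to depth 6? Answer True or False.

p1 O@[.X./O.X/...]: (0,0)[OX./O.X/...]-1* (0,2)[.XO/O.X/...]-1 (1,1)[.X./OOX/...]-1 (2,0)[.X./O.X/O..]-1 (2,1)[.X./O.X/.O.]-1 (2,2)[.X./O.X/..O]-1
p2 X@[OX./O.X/...]: (0,2)[OXX/O.X/...]+1* (1,1)[OX./OXX/...]+1 (2,0)[OX./O.X/X..]+1 (2,1)[OX./O.X/.X.]+1 (2,2)[OX./O.X/..X]+1
p3 O@[OXX/O.X/...]: (1,1)[OXX/OOX/...]-1* (2,0)[OXX/O.X/O..]-1 (2,1)[OXX/O.X/.O.]-1 (2,2)[OXX/O.X/..O]-1
p4 X@[OXX/OOX/...]: (2,0)[OXX/OOX/X..]+1* (2,1)[OXX/OOX/.X.]+1 (2,2)[OXX/OOX/..X]+1
p5 O@[OXX/OOX/X..]: (2,1)[OXX/OOX/XO.]-1* (2,2)[OXX/OOX/X.O]-1
p6 X@[OXX/OOX/XO.]: (2,2)[OXX/OOX/XOX]+1*
p7 O@[OXX/OOX/XOX] terminal -1; root [.X./O.X/...] d6

O winning at [.X./O.X/...]: False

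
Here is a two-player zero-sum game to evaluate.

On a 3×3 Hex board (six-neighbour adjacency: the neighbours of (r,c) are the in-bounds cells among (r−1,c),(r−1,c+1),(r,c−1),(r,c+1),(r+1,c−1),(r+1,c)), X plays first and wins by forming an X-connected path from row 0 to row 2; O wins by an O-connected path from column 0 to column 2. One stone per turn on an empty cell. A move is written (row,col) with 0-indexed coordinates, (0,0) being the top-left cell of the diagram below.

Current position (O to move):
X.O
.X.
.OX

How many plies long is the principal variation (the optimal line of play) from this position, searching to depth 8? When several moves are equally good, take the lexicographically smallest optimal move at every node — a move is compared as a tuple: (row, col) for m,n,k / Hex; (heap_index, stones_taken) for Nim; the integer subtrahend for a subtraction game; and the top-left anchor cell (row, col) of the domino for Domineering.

PV length from [X.O/.X./.OX]: 4 plies

ply 1, O at X.O/.X./.OX | (0,1)=-1→XOO/.X./.OX*; (1,0)=-1→X.O/OX./.OX; (1,2)=-1→X.O/.XO/.OX; (2,0)=-1→X.O/.X./OOX
ply 2, X at XOO/.X./.OX | (1,0)=+1→XOO/XX./.OX*; (1,2)=-1→XOO/.XX/.OX; (2,0)=-1→XOO/.X./XOX
ply 3, O at XOO/XX./.OX | (1,2)=-1→XOO/XXO/.OX*; (2,0)=-1→XOO/XX./OOX
ply 4, X at XOO/XXO/.OX | (2,0)=+1→XOO/XXO/XOX*
ply 5: XOO/XXO/XOX is terminal -1 (O); from X.O/.X./.OX depth 8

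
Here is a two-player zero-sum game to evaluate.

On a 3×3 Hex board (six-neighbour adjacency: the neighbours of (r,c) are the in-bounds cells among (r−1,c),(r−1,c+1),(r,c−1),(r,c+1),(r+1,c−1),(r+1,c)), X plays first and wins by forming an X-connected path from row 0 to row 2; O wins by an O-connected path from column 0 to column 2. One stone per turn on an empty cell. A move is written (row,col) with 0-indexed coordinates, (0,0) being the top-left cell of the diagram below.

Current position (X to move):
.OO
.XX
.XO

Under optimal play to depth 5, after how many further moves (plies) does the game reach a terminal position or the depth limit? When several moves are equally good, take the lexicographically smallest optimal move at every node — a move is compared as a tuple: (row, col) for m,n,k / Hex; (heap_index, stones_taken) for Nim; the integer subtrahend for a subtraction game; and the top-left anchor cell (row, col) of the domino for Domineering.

PV length from [.OO/.XX/.XO]: 2 plies

ply 1, X at .OO/.XX/.XO | (0,0)=-1→XOO/.XX/.XO*; (1,0)=-1→.OO/XXX/.XO; (2,0)=-1→.OO/.XX/XXO
ply 2, O at XOO/.XX/.XO | (1,0)=+1→XOO/OXX/.XO*; (2,0)=-1→XOO/.XX/OXO
ply 3: XOO/OXX/.XO is terminal -1 (X); from .OO/.XX/.XO depth 5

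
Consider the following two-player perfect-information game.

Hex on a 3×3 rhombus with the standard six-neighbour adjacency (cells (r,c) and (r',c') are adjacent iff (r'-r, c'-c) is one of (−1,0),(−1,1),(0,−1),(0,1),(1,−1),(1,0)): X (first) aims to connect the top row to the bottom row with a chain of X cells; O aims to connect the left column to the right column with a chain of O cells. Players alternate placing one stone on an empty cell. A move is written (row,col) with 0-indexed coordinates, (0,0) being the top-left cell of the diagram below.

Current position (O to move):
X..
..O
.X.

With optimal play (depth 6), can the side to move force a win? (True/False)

O winning at [X../..O/.X.]: True

p1 O@[X../..O/.X.]: (0,1)[XO./..O/.X.]-1 (0,2)[X.O/..O/.X.]-1 (1,0)[X../O.O/.X.]-1 (1,1)[X../.OO/.X.]+1* (2,0)[X../..O/OX.]-1 (2,2)[X../..O/.XO]-1
p2 X@[X../.OO/.X.]: (0,1)[XX./.OO/.X.]-1* (0,2)[X.X/.OO/.X.]-1 (1,0)[X../XOO/.X.]-1 (2,0)[X../.OO/XX.]-1 (2,2)[X../.OO/.XX]-1
p3 O@[XX./.OO/.X.]: (0,2)[XXO/.OO/.X.]+1* (1,0)[XX./OOO/.X.]+1 (2,0)[XX./.OO/OX.]+1 (2,2)[XX./.OO/.XO]+1
p4 X@[XXO/.OO/.X.]: (1,0)[XXO/XOO/.X.]-1* (2,0)[XXO/.OO/XX.]-1 (2,2)[XXO/.OO/.XX]-1
p5 O@[XXO/XOO/.X.]: (2,0)[XXO/XOO/OX.]+1* (2,2)[XXO/XOO/.XO]-1
p6 X@[XXO/XOO/OX.] terminal -1; root [X../..O/.X.] d6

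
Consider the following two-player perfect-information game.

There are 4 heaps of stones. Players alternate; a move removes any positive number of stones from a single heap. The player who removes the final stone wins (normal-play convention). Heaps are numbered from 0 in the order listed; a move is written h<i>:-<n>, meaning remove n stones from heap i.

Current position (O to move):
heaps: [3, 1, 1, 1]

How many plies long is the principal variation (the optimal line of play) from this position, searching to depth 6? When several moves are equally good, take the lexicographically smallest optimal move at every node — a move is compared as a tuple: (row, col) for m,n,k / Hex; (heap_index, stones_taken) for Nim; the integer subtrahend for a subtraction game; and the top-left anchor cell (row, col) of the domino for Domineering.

ply 1, O at (3,1,1,1) | h0:-1=-1→(2,1,1,1); h0:-2=+1→(1,1,1,1)*; h0:-3=-1→(0,1,1,1); h1:-1=-1→(3,0,1,1); h2:-1=-1→(3,1,0,1); h3:-1=-1→(3,1,1,0)
ply 2, X at (1,1,1,1) | h0:-1=-1→(0,1,1,1)*; h1:-1=-1→(1,0,1,1); h2:-1=-1→(1,1,0,1); h3:-1=-1→(1,1,1,0)
ply 3, O at (0,1,1,1) | h1:-1=+1→(0,0,1,1)*; h2:-1=+1→(0,1,0,1); h3:-1=+1→(0,1,1,0)
ply 4, X at (0,0,1,1) | h2:-1=-1→(0,0,0,1)*; h3:-1=-1→(0,0,1,0)
ply 5, O at (0,0,0,1) | h3:-1=+1→(0,0,0,0)*
ply 6: (0,0,0,0) is terminal -1 (X); from (3,1,1,1) depth 6

PV length from [(3,1,1,1)]: 5 plies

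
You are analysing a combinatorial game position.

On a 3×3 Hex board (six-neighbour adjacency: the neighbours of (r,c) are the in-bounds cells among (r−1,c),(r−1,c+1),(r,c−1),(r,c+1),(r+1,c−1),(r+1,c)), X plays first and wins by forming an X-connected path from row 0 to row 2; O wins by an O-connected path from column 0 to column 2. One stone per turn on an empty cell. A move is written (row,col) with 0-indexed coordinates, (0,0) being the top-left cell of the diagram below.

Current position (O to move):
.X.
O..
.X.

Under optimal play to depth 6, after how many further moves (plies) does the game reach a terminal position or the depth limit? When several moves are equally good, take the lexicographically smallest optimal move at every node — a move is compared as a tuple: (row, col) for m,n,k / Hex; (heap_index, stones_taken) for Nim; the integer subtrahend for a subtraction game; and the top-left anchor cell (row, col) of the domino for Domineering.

ply 1, O at .X./O../.X. | (0,0)=-1→OX./O../.X.; (0,2)=-1→.XO/O../.X.; (1,1)=+1→.X./OO./.X.*; (1,2)=-1→.X./O.O/.X.; (2,0)=-1→.X./O../OX.; (2,2)=-1→.X./O../.XO
ply 2, X at .X./OO./.X. | (0,0)=-1→XX./OO./.X.*; (0,2)=-1→.XX/OO./.X.; (1,2)=-1→.X./OOX/.X.; (2,0)=-1→.X./OO./XX.; (2,2)=-1→.X./OO./.XX
ply 3, O at XX./OO./.X. | (0,2)=+1→XXO/OO./.X.*; (1,2)=+1→XX./OOO/.X.; (2,0)=+1→XX./OO./OX.; (2,2)=+1→XX./OO./.XO
ply 4: XXO/OO./.X. is terminal -1 (X); from .X./O../.X. depth 6

PV length from [.X./O../.X.]: 3 plies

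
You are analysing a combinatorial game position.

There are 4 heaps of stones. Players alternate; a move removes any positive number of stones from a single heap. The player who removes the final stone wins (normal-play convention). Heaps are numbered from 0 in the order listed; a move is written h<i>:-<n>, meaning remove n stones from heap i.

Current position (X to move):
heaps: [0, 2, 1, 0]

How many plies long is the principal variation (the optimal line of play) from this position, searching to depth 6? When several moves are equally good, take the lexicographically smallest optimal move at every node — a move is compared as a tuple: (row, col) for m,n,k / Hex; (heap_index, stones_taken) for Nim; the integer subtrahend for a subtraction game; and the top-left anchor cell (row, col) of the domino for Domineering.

PV length from [(0,2,1,0)]: 3 plies

p1 X@[(0,2,1,0)]: h1:-1[(0,1,1,0)]+1* h1:-2[(0,0,1,0)]-1 h2:-1[(0,2,0,0)]-1
p2 O@[(0,1,1,0)]: h1:-1[(0,0,1,0)]-1* h2:-1[(0,1,0,0)]-1
p3 X@[(0,0,1,0)]: h2:-1[(0,0,0,0)]+1*
p4 O@[(0,0,0,0)] terminal -1; root [(0,2,1,0)] d6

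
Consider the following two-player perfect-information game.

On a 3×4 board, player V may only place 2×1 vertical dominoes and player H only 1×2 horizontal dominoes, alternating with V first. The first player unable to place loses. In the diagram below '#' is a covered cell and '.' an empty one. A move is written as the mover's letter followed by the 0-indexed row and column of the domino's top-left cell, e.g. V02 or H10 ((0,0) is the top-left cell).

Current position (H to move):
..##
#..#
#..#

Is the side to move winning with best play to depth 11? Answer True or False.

ply 1, H at ..##/#..#/#..# | H00=-1→####/#..#/#..#; H11=+1→..##/####/#..#*; H21=-1→..##/#..#/####
ply 2: ..##/####/#..# is terminal -1 (V); from ..##/#..#/#..# depth 11

H winning at [..##/#..#/#..#]: True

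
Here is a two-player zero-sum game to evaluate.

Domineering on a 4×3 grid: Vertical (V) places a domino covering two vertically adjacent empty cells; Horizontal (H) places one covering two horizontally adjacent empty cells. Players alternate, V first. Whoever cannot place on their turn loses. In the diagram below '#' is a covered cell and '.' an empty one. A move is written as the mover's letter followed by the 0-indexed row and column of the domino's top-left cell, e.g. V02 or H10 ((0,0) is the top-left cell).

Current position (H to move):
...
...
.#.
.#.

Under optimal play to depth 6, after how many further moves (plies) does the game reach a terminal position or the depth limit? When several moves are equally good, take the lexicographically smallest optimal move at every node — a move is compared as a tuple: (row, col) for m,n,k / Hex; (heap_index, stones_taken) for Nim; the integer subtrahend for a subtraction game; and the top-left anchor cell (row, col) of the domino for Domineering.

p1 H@[.../.../.#./.#.]: H00[##./.../.#./.#.]-1* H01[.##/.../.#./.#.]-1 H10[.../##./.#./.#.]-1 H11[.../.##/.#./.#.]-1
p2 V@[##./.../.#./.#.]: V02[###/..#/.#./.#.]+1* V10[##./#../##./.#.]+1 V12[##./..#/.##/.#.]+1 V20[##./.../##./##.]+1 V22[##./.../.##/.##]+1
p3 H@[###/..#/.#./.#.]: H10[###/###/.#./.#.]-1*
p4 V@[###/###/.#./.#.]: V20[###/###/##./##.]+1* V22[###/###/.##/.##]+1
p5 H@[###/###/##./##.] terminal -1; root [.../.../.#./.#.] d6

PV length from [.../.../.#./.#.]: 4 plies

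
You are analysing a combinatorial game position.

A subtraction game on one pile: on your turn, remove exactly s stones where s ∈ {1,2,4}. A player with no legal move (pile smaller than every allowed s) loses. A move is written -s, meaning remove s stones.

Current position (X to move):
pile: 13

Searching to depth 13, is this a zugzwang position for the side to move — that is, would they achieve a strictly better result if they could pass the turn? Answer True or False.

zugzwang(13, X) = False

p1 X@[13]: -1[12]+1* -2[11]-1 -4[9]+1
p2 O@[12]: -1[11]-1* -2[10]-1 -4[8]-1
p3 X@[11]: -1[10]-1 -2[9]+1* -4[7]-1
p4 O@[9]: -1[8]-1* -2[7]-1 -4[5]-1
p5 X@[8]: -1[7]-1 -2[6]+1* -4[4]-1
p6 O@[6]: -1[5]-1* -2[4]-1 -4[2]-1
p7 X@[5]: -1[4]-1 -2[3]+1* -4[1]-1
p8 O@[3]: -1[2]-1* -2[1]-1
p9 X@[2]: -1[1]-1 -2[0]+1*
p10 O@[0] terminal -1; root [13] d13
pass branch (O moves first from the same position):
  | p1 O@[13]: -1[12]+1* -2[11]-1 -4[9]+1
  | p2 X@[12]: -1[11]-1* -2[10]-1 -4[8]-1
  | p3 O@[11]: -1[10]-1 -2[9]+1* -4[7]-1
  | p4 X@[9]: -1[8]-1* -2[7]-1 -4[5]-1
  | p5 O@[8]: -1[7]-1 -2[6]+1* -4[4]-1
  | p6 X@[6]: -1[5]-1* -2[4]-1 -4[2]-1
  | p7 O@[5]: -1[4]-1 -2[3]+1* -4[1]-1
  | p8 X@[3]: -1[2]-1* -2[1]-1
  | p9 O@[2]: -1[1]-1 -2[0]+1*
  | p10 X@[0] terminal -1; root [13] d13
X moving scores +1; X passing scores -1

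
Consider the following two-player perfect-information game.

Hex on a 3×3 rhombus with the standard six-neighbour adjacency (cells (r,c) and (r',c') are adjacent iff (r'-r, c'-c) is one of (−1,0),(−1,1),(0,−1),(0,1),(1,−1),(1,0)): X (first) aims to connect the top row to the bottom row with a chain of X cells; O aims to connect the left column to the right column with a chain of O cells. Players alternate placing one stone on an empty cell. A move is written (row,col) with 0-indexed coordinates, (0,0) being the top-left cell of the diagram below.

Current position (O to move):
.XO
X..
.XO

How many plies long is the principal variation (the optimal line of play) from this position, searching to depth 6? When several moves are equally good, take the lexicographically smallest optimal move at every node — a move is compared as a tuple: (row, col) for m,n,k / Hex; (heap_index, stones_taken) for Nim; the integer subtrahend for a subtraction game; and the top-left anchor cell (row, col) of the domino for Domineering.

[.XO/X../.XO] O move#1: (0,0):-1/OXO/X../.XO*, (1,1):-1/.XO/XO./.XO, (1,2):-1/.XO/X.O/.XO, (2,0):-1/.XO/X../OXO
[OXO/X../.XO] X move#2: (1,1):+1/OXO/XX./.XO*, (1,2):+1/OXO/X.X/.XO, (2,0):+1/OXO/X../XXO
[OXO/XX./.XO] end (terminal -1, O#3); searched .XO/X../.XO to 6

PV length from [.XO/X../.XO]: 2 plies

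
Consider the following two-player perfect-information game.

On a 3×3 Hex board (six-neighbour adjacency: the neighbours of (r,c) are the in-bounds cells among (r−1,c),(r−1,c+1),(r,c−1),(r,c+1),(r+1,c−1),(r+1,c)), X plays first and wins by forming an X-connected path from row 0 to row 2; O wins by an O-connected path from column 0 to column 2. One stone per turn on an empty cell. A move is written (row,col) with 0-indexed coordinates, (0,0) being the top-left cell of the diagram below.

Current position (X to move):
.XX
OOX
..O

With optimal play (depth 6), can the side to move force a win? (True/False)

ply 1, X at .XX/OOX/..O | (0,0)=-1→XXX/OOX/..O; (2,0)=-1→.XX/OOX/X.O; (2,1)=+1→.XX/OOX/.XO*
ply 2: .XX/OOX/.XO is terminal -1 (O); from .XX/OOX/..O depth 6

X winning at [.XX/OOX/..O]: True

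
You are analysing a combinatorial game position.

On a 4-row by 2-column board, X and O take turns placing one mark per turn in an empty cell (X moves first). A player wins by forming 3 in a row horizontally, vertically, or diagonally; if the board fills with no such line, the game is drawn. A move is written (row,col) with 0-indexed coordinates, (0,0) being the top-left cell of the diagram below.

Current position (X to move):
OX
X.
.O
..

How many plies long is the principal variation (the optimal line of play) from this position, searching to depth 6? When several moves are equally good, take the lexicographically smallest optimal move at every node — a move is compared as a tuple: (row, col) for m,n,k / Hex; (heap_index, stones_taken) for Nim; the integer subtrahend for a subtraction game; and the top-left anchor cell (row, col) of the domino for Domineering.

PV length from [OX/X./.O/..]: 4 plies

ply 1, X at OX/X./.O/.. | (1,1)=+0→OX/XX/.O/..*; (2,0)=+0→OX/X./XO/..; (3,0)=+0→OX/X./.O/X.; (3,1)=+0→OX/X./.O/.X
ply 2, O at OX/XX/.O/.. | (2,0)=+0→OX/XX/OO/..*; (3,0)=+0→OX/XX/.O/O.; (3,1)=+0→OX/XX/.O/.O
ply 3, X at OX/XX/OO/.. | (3,0)=+0→OX/XX/OO/X.*; (3,1)=+0→OX/XX/OO/.X
ply 4, O at OX/XX/OO/X. | (3,1)=+0→OX/XX/OO/XO*
ply 5: OX/XX/OO/XO is terminal +0 (X); from OX/X./.O/.. depth 6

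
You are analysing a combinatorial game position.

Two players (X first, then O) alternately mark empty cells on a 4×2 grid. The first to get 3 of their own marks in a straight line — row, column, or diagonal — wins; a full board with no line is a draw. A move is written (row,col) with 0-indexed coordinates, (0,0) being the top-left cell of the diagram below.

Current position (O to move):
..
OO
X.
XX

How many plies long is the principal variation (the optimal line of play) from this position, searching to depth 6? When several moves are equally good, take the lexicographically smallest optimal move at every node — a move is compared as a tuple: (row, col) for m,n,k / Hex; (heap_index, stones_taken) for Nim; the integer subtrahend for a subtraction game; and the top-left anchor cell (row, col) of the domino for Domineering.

PV length from [../OO/X./XX]: 3 plies

p1 O@[../OO/X./XX]: (0,0)[O./OO/X./XX]+0* (0,1)[.O/OO/X./XX]+0 (2,1)[../OO/XO/XX]+0
p2 X@[O./OO/X./XX]: (0,1)[OX/OO/X./XX]+0* (2,1)[O./OO/XX/XX]+0
p3 O@[OX/OO/X./XX]: (2,1)[OX/OO/XO/XX]+0*
p4 X@[OX/OO/XO/XX] terminal +0; root [../OO/X./XX] d6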